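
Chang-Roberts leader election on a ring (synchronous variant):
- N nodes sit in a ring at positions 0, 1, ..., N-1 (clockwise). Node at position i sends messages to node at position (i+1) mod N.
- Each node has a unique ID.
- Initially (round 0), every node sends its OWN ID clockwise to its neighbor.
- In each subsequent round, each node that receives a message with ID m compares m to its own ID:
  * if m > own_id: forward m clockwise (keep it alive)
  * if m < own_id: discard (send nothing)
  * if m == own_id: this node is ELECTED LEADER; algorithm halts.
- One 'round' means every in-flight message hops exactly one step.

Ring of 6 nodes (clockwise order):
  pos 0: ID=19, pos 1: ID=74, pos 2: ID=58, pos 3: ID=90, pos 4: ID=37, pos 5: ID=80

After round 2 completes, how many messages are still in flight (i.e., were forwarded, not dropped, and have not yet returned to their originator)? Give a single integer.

Round 1: pos1(id74) recv 19: drop; pos2(id58) recv 74: fwd; pos3(id90) recv 58: drop; pos4(id37) recv 90: fwd; pos5(id80) recv 37: drop; pos0(id19) recv 80: fwd
Round 2: pos3(id90) recv 74: drop; pos5(id80) recv 90: fwd; pos1(id74) recv 80: fwd
After round 2: 2 messages still in flight

Answer: 2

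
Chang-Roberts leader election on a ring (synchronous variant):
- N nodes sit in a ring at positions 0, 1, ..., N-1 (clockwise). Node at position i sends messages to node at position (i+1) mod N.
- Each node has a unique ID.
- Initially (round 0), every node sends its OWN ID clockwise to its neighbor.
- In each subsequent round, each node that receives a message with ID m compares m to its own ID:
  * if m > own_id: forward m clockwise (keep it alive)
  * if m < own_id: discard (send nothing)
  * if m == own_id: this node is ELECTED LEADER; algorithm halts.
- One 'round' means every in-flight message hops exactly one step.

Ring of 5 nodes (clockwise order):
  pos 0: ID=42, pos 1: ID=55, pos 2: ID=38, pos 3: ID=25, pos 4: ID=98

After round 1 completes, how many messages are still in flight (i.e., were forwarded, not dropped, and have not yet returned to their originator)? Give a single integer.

Answer: 3

Derivation:
Round 1: pos1(id55) recv 42: drop; pos2(id38) recv 55: fwd; pos3(id25) recv 38: fwd; pos4(id98) recv 25: drop; pos0(id42) recv 98: fwd
After round 1: 3 messages still in flight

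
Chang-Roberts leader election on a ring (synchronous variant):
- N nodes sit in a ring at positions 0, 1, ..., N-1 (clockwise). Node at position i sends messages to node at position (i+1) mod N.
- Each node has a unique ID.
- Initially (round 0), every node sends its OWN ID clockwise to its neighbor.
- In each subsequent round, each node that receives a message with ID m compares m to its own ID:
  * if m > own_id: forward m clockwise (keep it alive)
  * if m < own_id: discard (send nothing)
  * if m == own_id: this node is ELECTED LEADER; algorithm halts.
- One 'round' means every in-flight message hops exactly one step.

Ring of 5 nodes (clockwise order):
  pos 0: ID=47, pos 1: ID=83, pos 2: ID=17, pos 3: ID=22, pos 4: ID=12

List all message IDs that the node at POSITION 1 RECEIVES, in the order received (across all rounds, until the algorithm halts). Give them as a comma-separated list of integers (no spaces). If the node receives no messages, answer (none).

Round 1: pos1(id83) recv 47: drop; pos2(id17) recv 83: fwd; pos3(id22) recv 17: drop; pos4(id12) recv 22: fwd; pos0(id47) recv 12: drop
Round 2: pos3(id22) recv 83: fwd; pos0(id47) recv 22: drop
Round 3: pos4(id12) recv 83: fwd
Round 4: pos0(id47) recv 83: fwd
Round 5: pos1(id83) recv 83: ELECTED

Answer: 47,83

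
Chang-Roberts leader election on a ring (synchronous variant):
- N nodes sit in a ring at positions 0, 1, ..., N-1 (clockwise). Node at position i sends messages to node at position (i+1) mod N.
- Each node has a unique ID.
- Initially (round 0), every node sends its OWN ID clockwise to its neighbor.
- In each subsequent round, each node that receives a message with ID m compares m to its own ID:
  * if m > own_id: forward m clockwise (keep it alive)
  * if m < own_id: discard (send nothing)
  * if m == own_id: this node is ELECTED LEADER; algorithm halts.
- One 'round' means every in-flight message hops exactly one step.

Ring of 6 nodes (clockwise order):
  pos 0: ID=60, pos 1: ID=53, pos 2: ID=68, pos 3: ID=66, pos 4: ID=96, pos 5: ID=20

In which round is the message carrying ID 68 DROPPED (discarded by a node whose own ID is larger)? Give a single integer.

Round 1: pos1(id53) recv 60: fwd; pos2(id68) recv 53: drop; pos3(id66) recv 68: fwd; pos4(id96) recv 66: drop; pos5(id20) recv 96: fwd; pos0(id60) recv 20: drop
Round 2: pos2(id68) recv 60: drop; pos4(id96) recv 68: drop; pos0(id60) recv 96: fwd
Round 3: pos1(id53) recv 96: fwd
Round 4: pos2(id68) recv 96: fwd
Round 5: pos3(id66) recv 96: fwd
Round 6: pos4(id96) recv 96: ELECTED
Message ID 68 originates at pos 2; dropped at pos 4 in round 2

Answer: 2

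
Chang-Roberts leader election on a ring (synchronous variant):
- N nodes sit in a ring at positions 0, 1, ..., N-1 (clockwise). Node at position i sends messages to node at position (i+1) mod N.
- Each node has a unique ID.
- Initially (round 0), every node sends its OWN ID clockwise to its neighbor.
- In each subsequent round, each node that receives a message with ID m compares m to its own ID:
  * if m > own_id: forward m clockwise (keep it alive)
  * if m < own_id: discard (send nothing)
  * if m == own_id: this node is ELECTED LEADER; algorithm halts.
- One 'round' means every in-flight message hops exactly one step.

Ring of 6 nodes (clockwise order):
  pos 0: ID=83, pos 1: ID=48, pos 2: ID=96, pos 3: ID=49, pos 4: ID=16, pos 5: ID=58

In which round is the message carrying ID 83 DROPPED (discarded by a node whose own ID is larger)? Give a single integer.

Answer: 2

Derivation:
Round 1: pos1(id48) recv 83: fwd; pos2(id96) recv 48: drop; pos3(id49) recv 96: fwd; pos4(id16) recv 49: fwd; pos5(id58) recv 16: drop; pos0(id83) recv 58: drop
Round 2: pos2(id96) recv 83: drop; pos4(id16) recv 96: fwd; pos5(id58) recv 49: drop
Round 3: pos5(id58) recv 96: fwd
Round 4: pos0(id83) recv 96: fwd
Round 5: pos1(id48) recv 96: fwd
Round 6: pos2(id96) recv 96: ELECTED
Message ID 83 originates at pos 0; dropped at pos 2 in round 2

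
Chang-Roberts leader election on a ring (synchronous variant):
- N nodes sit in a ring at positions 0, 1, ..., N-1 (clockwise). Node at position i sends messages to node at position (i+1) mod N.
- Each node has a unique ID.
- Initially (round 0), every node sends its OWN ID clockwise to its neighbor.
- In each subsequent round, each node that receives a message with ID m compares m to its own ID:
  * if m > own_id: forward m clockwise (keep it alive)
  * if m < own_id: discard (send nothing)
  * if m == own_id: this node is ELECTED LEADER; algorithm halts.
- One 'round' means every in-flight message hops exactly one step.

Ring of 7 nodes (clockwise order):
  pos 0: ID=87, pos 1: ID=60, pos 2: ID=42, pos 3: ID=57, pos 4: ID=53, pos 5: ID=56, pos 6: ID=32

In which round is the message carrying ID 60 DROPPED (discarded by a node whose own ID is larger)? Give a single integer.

Round 1: pos1(id60) recv 87: fwd; pos2(id42) recv 60: fwd; pos3(id57) recv 42: drop; pos4(id53) recv 57: fwd; pos5(id56) recv 53: drop; pos6(id32) recv 56: fwd; pos0(id87) recv 32: drop
Round 2: pos2(id42) recv 87: fwd; pos3(id57) recv 60: fwd; pos5(id56) recv 57: fwd; pos0(id87) recv 56: drop
Round 3: pos3(id57) recv 87: fwd; pos4(id53) recv 60: fwd; pos6(id32) recv 57: fwd
Round 4: pos4(id53) recv 87: fwd; pos5(id56) recv 60: fwd; pos0(id87) recv 57: drop
Round 5: pos5(id56) recv 87: fwd; pos6(id32) recv 60: fwd
Round 6: pos6(id32) recv 87: fwd; pos0(id87) recv 60: drop
Round 7: pos0(id87) recv 87: ELECTED
Message ID 60 originates at pos 1; dropped at pos 0 in round 6

Answer: 6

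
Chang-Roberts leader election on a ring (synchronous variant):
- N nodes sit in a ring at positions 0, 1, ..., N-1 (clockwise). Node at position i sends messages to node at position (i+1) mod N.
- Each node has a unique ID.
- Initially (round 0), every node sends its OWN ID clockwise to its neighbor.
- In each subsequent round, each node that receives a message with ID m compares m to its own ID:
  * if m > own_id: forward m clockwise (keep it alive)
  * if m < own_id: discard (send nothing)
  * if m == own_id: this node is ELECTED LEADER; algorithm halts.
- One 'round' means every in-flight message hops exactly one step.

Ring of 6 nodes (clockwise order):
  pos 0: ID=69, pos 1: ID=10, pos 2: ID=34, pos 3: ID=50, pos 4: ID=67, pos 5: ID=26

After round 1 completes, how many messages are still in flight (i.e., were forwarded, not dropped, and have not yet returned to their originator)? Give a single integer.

Round 1: pos1(id10) recv 69: fwd; pos2(id34) recv 10: drop; pos3(id50) recv 34: drop; pos4(id67) recv 50: drop; pos5(id26) recv 67: fwd; pos0(id69) recv 26: drop
After round 1: 2 messages still in flight

Answer: 2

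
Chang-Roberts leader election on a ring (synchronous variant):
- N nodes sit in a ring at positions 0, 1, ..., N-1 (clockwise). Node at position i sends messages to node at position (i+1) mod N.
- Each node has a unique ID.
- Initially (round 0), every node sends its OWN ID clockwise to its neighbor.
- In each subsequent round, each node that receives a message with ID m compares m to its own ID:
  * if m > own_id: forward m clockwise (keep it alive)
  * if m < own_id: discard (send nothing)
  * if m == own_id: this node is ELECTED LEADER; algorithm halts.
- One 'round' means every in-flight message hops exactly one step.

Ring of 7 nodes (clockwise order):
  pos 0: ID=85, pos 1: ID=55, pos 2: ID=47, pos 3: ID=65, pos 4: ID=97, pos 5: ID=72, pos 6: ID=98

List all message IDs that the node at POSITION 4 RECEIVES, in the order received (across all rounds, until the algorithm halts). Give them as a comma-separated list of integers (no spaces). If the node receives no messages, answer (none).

Answer: 65,85,98

Derivation:
Round 1: pos1(id55) recv 85: fwd; pos2(id47) recv 55: fwd; pos3(id65) recv 47: drop; pos4(id97) recv 65: drop; pos5(id72) recv 97: fwd; pos6(id98) recv 72: drop; pos0(id85) recv 98: fwd
Round 2: pos2(id47) recv 85: fwd; pos3(id65) recv 55: drop; pos6(id98) recv 97: drop; pos1(id55) recv 98: fwd
Round 3: pos3(id65) recv 85: fwd; pos2(id47) recv 98: fwd
Round 4: pos4(id97) recv 85: drop; pos3(id65) recv 98: fwd
Round 5: pos4(id97) recv 98: fwd
Round 6: pos5(id72) recv 98: fwd
Round 7: pos6(id98) recv 98: ELECTED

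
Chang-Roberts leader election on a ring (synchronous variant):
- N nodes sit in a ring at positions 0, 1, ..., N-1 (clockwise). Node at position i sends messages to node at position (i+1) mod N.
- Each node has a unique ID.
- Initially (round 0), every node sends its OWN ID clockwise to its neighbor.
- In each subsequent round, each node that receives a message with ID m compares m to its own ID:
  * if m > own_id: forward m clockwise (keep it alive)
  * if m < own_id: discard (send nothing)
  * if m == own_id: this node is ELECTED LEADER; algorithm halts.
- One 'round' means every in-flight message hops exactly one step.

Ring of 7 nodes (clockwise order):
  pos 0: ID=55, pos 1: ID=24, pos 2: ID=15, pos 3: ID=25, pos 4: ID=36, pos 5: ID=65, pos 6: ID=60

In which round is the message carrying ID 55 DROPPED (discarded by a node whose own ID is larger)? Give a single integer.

Answer: 5

Derivation:
Round 1: pos1(id24) recv 55: fwd; pos2(id15) recv 24: fwd; pos3(id25) recv 15: drop; pos4(id36) recv 25: drop; pos5(id65) recv 36: drop; pos6(id60) recv 65: fwd; pos0(id55) recv 60: fwd
Round 2: pos2(id15) recv 55: fwd; pos3(id25) recv 24: drop; pos0(id55) recv 65: fwd; pos1(id24) recv 60: fwd
Round 3: pos3(id25) recv 55: fwd; pos1(id24) recv 65: fwd; pos2(id15) recv 60: fwd
Round 4: pos4(id36) recv 55: fwd; pos2(id15) recv 65: fwd; pos3(id25) recv 60: fwd
Round 5: pos5(id65) recv 55: drop; pos3(id25) recv 65: fwd; pos4(id36) recv 60: fwd
Round 6: pos4(id36) recv 65: fwd; pos5(id65) recv 60: drop
Round 7: pos5(id65) recv 65: ELECTED
Message ID 55 originates at pos 0; dropped at pos 5 in round 5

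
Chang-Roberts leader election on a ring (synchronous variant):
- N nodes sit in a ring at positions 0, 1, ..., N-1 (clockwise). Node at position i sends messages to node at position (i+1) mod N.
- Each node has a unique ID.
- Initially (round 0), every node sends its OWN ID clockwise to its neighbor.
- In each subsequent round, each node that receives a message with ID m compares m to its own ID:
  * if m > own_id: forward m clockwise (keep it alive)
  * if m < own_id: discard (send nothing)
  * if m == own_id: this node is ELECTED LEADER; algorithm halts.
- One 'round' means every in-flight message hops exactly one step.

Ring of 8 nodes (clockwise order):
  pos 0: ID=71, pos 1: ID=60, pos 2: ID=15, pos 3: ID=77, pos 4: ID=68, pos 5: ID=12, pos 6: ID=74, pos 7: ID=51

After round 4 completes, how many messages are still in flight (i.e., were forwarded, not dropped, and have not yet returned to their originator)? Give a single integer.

Answer: 2

Derivation:
Round 1: pos1(id60) recv 71: fwd; pos2(id15) recv 60: fwd; pos3(id77) recv 15: drop; pos4(id68) recv 77: fwd; pos5(id12) recv 68: fwd; pos6(id74) recv 12: drop; pos7(id51) recv 74: fwd; pos0(id71) recv 51: drop
Round 2: pos2(id15) recv 71: fwd; pos3(id77) recv 60: drop; pos5(id12) recv 77: fwd; pos6(id74) recv 68: drop; pos0(id71) recv 74: fwd
Round 3: pos3(id77) recv 71: drop; pos6(id74) recv 77: fwd; pos1(id60) recv 74: fwd
Round 4: pos7(id51) recv 77: fwd; pos2(id15) recv 74: fwd
After round 4: 2 messages still in flight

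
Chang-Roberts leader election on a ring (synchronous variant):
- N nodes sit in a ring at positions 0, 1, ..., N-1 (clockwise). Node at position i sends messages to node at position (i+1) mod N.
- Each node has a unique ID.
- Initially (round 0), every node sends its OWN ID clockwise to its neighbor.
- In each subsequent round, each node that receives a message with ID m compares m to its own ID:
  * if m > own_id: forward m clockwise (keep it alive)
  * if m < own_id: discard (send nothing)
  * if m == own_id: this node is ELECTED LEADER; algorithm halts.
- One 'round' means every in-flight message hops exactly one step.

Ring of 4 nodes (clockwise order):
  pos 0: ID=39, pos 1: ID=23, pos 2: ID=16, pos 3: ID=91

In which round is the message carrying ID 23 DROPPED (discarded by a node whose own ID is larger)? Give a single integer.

Round 1: pos1(id23) recv 39: fwd; pos2(id16) recv 23: fwd; pos3(id91) recv 16: drop; pos0(id39) recv 91: fwd
Round 2: pos2(id16) recv 39: fwd; pos3(id91) recv 23: drop; pos1(id23) recv 91: fwd
Round 3: pos3(id91) recv 39: drop; pos2(id16) recv 91: fwd
Round 4: pos3(id91) recv 91: ELECTED
Message ID 23 originates at pos 1; dropped at pos 3 in round 2

Answer: 2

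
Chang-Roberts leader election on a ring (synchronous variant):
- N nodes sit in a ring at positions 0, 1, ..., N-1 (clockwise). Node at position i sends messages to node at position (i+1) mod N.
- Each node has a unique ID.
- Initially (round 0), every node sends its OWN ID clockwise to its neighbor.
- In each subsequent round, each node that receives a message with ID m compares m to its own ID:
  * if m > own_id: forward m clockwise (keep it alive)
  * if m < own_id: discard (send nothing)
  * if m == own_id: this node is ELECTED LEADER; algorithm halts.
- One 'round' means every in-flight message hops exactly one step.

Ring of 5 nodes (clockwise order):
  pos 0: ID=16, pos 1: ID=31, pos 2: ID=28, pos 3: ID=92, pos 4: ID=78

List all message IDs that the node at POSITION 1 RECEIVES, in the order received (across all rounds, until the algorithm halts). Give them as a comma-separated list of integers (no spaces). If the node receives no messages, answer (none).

Answer: 16,78,92

Derivation:
Round 1: pos1(id31) recv 16: drop; pos2(id28) recv 31: fwd; pos3(id92) recv 28: drop; pos4(id78) recv 92: fwd; pos0(id16) recv 78: fwd
Round 2: pos3(id92) recv 31: drop; pos0(id16) recv 92: fwd; pos1(id31) recv 78: fwd
Round 3: pos1(id31) recv 92: fwd; pos2(id28) recv 78: fwd
Round 4: pos2(id28) recv 92: fwd; pos3(id92) recv 78: drop
Round 5: pos3(id92) recv 92: ELECTED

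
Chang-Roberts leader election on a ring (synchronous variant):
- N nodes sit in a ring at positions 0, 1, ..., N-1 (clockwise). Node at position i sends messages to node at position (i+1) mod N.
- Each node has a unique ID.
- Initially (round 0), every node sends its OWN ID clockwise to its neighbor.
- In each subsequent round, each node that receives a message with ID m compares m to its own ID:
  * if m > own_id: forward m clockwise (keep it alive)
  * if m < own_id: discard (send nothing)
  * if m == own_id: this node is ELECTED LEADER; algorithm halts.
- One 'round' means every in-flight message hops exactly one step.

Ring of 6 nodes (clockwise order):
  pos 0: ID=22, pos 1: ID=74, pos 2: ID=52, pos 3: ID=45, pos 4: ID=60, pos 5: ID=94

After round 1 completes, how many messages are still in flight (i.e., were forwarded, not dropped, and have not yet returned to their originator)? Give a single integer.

Answer: 3

Derivation:
Round 1: pos1(id74) recv 22: drop; pos2(id52) recv 74: fwd; pos3(id45) recv 52: fwd; pos4(id60) recv 45: drop; pos5(id94) recv 60: drop; pos0(id22) recv 94: fwd
After round 1: 3 messages still in flight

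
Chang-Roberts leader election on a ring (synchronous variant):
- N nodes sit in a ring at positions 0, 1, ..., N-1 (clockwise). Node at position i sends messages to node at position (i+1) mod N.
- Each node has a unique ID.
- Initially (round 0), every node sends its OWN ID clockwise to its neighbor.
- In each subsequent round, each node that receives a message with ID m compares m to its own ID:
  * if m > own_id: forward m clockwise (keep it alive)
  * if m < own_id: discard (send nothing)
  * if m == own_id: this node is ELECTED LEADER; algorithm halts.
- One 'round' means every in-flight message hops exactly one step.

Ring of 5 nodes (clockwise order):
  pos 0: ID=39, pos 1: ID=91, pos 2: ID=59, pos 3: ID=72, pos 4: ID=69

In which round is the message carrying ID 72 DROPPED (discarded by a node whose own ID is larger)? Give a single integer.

Answer: 3

Derivation:
Round 1: pos1(id91) recv 39: drop; pos2(id59) recv 91: fwd; pos3(id72) recv 59: drop; pos4(id69) recv 72: fwd; pos0(id39) recv 69: fwd
Round 2: pos3(id72) recv 91: fwd; pos0(id39) recv 72: fwd; pos1(id91) recv 69: drop
Round 3: pos4(id69) recv 91: fwd; pos1(id91) recv 72: drop
Round 4: pos0(id39) recv 91: fwd
Round 5: pos1(id91) recv 91: ELECTED
Message ID 72 originates at pos 3; dropped at pos 1 in round 3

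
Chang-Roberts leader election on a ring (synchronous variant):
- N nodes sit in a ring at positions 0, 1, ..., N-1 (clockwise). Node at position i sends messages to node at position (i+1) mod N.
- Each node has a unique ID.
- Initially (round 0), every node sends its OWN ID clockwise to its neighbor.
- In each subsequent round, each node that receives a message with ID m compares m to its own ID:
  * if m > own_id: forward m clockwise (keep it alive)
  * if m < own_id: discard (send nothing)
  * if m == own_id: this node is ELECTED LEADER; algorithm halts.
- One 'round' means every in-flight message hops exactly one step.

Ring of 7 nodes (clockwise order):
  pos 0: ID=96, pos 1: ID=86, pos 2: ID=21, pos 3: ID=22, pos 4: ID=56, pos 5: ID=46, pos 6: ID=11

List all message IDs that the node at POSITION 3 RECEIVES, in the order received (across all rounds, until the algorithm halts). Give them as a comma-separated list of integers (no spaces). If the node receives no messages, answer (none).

Round 1: pos1(id86) recv 96: fwd; pos2(id21) recv 86: fwd; pos3(id22) recv 21: drop; pos4(id56) recv 22: drop; pos5(id46) recv 56: fwd; pos6(id11) recv 46: fwd; pos0(id96) recv 11: drop
Round 2: pos2(id21) recv 96: fwd; pos3(id22) recv 86: fwd; pos6(id11) recv 56: fwd; pos0(id96) recv 46: drop
Round 3: pos3(id22) recv 96: fwd; pos4(id56) recv 86: fwd; pos0(id96) recv 56: drop
Round 4: pos4(id56) recv 96: fwd; pos5(id46) recv 86: fwd
Round 5: pos5(id46) recv 96: fwd; pos6(id11) recv 86: fwd
Round 6: pos6(id11) recv 96: fwd; pos0(id96) recv 86: drop
Round 7: pos0(id96) recv 96: ELECTED

Answer: 21,86,96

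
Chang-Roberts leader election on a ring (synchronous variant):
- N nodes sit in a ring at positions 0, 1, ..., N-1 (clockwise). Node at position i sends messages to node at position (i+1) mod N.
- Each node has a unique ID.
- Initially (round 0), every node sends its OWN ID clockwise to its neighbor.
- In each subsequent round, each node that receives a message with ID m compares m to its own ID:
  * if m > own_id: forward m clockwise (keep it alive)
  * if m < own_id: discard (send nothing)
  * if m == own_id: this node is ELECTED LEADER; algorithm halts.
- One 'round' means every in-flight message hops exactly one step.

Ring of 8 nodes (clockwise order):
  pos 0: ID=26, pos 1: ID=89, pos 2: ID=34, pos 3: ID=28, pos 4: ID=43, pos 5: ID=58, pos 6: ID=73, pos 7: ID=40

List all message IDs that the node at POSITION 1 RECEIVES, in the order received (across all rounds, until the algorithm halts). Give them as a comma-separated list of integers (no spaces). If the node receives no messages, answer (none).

Answer: 26,40,73,89

Derivation:
Round 1: pos1(id89) recv 26: drop; pos2(id34) recv 89: fwd; pos3(id28) recv 34: fwd; pos4(id43) recv 28: drop; pos5(id58) recv 43: drop; pos6(id73) recv 58: drop; pos7(id40) recv 73: fwd; pos0(id26) recv 40: fwd
Round 2: pos3(id28) recv 89: fwd; pos4(id43) recv 34: drop; pos0(id26) recv 73: fwd; pos1(id89) recv 40: drop
Round 3: pos4(id43) recv 89: fwd; pos1(id89) recv 73: drop
Round 4: pos5(id58) recv 89: fwd
Round 5: pos6(id73) recv 89: fwd
Round 6: pos7(id40) recv 89: fwd
Round 7: pos0(id26) recv 89: fwd
Round 8: pos1(id89) recv 89: ELECTED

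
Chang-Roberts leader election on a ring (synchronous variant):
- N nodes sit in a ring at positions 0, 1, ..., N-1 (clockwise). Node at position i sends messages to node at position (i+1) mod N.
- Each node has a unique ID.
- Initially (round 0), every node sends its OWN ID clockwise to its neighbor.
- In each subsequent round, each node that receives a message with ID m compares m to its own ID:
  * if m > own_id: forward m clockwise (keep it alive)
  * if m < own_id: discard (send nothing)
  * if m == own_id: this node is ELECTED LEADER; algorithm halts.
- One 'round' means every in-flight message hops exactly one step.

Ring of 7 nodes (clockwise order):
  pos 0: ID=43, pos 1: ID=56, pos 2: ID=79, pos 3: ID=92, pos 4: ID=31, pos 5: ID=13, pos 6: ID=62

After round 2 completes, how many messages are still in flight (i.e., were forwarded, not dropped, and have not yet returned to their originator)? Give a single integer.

Round 1: pos1(id56) recv 43: drop; pos2(id79) recv 56: drop; pos3(id92) recv 79: drop; pos4(id31) recv 92: fwd; pos5(id13) recv 31: fwd; pos6(id62) recv 13: drop; pos0(id43) recv 62: fwd
Round 2: pos5(id13) recv 92: fwd; pos6(id62) recv 31: drop; pos1(id56) recv 62: fwd
After round 2: 2 messages still in flight

Answer: 2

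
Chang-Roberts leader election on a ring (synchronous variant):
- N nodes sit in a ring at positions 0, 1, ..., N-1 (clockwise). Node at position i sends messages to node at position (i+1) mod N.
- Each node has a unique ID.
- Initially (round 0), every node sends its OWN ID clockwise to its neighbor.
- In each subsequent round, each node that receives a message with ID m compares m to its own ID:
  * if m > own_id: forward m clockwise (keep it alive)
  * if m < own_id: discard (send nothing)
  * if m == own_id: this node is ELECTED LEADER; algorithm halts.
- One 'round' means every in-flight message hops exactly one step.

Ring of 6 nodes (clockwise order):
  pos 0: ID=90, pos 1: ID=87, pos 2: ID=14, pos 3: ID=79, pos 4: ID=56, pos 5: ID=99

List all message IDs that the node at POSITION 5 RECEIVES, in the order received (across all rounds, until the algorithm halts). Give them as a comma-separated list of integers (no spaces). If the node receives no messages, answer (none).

Round 1: pos1(id87) recv 90: fwd; pos2(id14) recv 87: fwd; pos3(id79) recv 14: drop; pos4(id56) recv 79: fwd; pos5(id99) recv 56: drop; pos0(id90) recv 99: fwd
Round 2: pos2(id14) recv 90: fwd; pos3(id79) recv 87: fwd; pos5(id99) recv 79: drop; pos1(id87) recv 99: fwd
Round 3: pos3(id79) recv 90: fwd; pos4(id56) recv 87: fwd; pos2(id14) recv 99: fwd
Round 4: pos4(id56) recv 90: fwd; pos5(id99) recv 87: drop; pos3(id79) recv 99: fwd
Round 5: pos5(id99) recv 90: drop; pos4(id56) recv 99: fwd
Round 6: pos5(id99) recv 99: ELECTED

Answer: 56,79,87,90,99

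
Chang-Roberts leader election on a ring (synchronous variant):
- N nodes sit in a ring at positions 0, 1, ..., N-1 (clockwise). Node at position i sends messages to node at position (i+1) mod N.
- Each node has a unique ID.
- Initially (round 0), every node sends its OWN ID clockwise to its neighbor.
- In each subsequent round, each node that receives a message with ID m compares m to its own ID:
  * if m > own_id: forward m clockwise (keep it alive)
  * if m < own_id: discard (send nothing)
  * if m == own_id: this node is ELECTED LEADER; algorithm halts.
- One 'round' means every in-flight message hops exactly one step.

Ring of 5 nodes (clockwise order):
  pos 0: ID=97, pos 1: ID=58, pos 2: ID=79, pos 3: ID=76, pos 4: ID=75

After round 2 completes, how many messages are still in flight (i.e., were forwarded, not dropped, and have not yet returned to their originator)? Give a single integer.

Answer: 2

Derivation:
Round 1: pos1(id58) recv 97: fwd; pos2(id79) recv 58: drop; pos3(id76) recv 79: fwd; pos4(id75) recv 76: fwd; pos0(id97) recv 75: drop
Round 2: pos2(id79) recv 97: fwd; pos4(id75) recv 79: fwd; pos0(id97) recv 76: drop
After round 2: 2 messages still in flight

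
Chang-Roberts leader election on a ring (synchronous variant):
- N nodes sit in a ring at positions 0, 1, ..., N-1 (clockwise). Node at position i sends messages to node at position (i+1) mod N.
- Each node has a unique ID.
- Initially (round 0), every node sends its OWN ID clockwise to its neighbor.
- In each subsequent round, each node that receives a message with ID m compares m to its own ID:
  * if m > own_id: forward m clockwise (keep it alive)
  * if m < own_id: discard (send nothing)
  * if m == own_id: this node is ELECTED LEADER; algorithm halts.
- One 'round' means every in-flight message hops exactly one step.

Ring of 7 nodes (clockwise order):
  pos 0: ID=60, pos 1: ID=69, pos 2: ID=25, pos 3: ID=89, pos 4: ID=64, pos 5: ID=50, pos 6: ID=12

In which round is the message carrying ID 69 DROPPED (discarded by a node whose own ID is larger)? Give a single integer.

Answer: 2

Derivation:
Round 1: pos1(id69) recv 60: drop; pos2(id25) recv 69: fwd; pos3(id89) recv 25: drop; pos4(id64) recv 89: fwd; pos5(id50) recv 64: fwd; pos6(id12) recv 50: fwd; pos0(id60) recv 12: drop
Round 2: pos3(id89) recv 69: drop; pos5(id50) recv 89: fwd; pos6(id12) recv 64: fwd; pos0(id60) recv 50: drop
Round 3: pos6(id12) recv 89: fwd; pos0(id60) recv 64: fwd
Round 4: pos0(id60) recv 89: fwd; pos1(id69) recv 64: drop
Round 5: pos1(id69) recv 89: fwd
Round 6: pos2(id25) recv 89: fwd
Round 7: pos3(id89) recv 89: ELECTED
Message ID 69 originates at pos 1; dropped at pos 3 in round 2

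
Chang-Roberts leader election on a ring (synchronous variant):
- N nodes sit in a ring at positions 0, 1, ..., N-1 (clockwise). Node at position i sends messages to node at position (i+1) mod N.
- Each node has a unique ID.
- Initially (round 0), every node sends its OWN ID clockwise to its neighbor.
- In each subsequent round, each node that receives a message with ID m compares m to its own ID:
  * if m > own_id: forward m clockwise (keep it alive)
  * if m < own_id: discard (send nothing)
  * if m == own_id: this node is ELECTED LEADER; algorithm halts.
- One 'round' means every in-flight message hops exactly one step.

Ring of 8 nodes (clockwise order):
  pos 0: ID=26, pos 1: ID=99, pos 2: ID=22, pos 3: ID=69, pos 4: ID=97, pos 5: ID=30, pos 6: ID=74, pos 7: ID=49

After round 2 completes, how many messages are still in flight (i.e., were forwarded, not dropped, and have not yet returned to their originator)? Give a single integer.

Round 1: pos1(id99) recv 26: drop; pos2(id22) recv 99: fwd; pos3(id69) recv 22: drop; pos4(id97) recv 69: drop; pos5(id30) recv 97: fwd; pos6(id74) recv 30: drop; pos7(id49) recv 74: fwd; pos0(id26) recv 49: fwd
Round 2: pos3(id69) recv 99: fwd; pos6(id74) recv 97: fwd; pos0(id26) recv 74: fwd; pos1(id99) recv 49: drop
After round 2: 3 messages still in flight

Answer: 3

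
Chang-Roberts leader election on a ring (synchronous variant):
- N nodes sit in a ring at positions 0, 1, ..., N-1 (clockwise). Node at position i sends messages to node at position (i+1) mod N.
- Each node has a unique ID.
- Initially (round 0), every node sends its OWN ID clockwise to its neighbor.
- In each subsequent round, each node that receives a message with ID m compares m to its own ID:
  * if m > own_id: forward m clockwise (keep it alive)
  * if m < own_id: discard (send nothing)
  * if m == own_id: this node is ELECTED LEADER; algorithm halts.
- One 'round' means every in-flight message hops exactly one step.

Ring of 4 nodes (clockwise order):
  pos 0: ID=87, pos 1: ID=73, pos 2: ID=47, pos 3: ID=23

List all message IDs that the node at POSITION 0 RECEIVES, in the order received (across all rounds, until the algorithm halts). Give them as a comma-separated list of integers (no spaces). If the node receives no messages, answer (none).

Round 1: pos1(id73) recv 87: fwd; pos2(id47) recv 73: fwd; pos3(id23) recv 47: fwd; pos0(id87) recv 23: drop
Round 2: pos2(id47) recv 87: fwd; pos3(id23) recv 73: fwd; pos0(id87) recv 47: drop
Round 3: pos3(id23) recv 87: fwd; pos0(id87) recv 73: drop
Round 4: pos0(id87) recv 87: ELECTED

Answer: 23,47,73,87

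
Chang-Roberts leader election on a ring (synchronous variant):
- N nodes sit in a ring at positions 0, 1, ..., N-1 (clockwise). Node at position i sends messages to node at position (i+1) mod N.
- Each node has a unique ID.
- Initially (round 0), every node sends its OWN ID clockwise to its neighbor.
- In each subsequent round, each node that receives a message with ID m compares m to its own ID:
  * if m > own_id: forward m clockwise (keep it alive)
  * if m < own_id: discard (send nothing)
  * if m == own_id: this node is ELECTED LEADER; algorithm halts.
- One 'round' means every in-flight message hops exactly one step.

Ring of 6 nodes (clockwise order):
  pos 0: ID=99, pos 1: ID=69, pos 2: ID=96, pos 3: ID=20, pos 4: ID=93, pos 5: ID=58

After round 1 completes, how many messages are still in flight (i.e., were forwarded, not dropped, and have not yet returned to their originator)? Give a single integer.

Answer: 3

Derivation:
Round 1: pos1(id69) recv 99: fwd; pos2(id96) recv 69: drop; pos3(id20) recv 96: fwd; pos4(id93) recv 20: drop; pos5(id58) recv 93: fwd; pos0(id99) recv 58: drop
After round 1: 3 messages still in flight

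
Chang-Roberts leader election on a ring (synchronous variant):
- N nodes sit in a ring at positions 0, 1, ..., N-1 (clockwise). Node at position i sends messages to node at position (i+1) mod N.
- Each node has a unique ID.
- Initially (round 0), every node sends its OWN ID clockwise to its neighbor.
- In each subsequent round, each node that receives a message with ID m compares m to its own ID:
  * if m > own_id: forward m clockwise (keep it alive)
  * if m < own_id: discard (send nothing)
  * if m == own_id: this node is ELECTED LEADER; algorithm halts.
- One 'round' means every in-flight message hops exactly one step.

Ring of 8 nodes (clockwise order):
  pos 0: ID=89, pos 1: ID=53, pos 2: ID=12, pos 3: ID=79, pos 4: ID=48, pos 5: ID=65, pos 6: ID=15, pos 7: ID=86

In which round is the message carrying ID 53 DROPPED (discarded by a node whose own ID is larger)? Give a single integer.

Round 1: pos1(id53) recv 89: fwd; pos2(id12) recv 53: fwd; pos3(id79) recv 12: drop; pos4(id48) recv 79: fwd; pos5(id65) recv 48: drop; pos6(id15) recv 65: fwd; pos7(id86) recv 15: drop; pos0(id89) recv 86: drop
Round 2: pos2(id12) recv 89: fwd; pos3(id79) recv 53: drop; pos5(id65) recv 79: fwd; pos7(id86) recv 65: drop
Round 3: pos3(id79) recv 89: fwd; pos6(id15) recv 79: fwd
Round 4: pos4(id48) recv 89: fwd; pos7(id86) recv 79: drop
Round 5: pos5(id65) recv 89: fwd
Round 6: pos6(id15) recv 89: fwd
Round 7: pos7(id86) recv 89: fwd
Round 8: pos0(id89) recv 89: ELECTED
Message ID 53 originates at pos 1; dropped at pos 3 in round 2

Answer: 2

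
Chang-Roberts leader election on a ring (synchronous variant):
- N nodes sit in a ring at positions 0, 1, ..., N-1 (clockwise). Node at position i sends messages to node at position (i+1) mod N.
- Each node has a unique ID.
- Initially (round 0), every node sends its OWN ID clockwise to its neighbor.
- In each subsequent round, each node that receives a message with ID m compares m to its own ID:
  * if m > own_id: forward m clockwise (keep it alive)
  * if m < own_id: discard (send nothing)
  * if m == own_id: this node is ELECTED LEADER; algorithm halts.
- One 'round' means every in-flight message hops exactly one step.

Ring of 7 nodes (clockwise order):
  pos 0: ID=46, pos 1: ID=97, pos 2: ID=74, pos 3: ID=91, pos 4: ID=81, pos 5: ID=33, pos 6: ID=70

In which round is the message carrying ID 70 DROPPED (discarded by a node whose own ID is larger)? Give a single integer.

Answer: 2

Derivation:
Round 1: pos1(id97) recv 46: drop; pos2(id74) recv 97: fwd; pos3(id91) recv 74: drop; pos4(id81) recv 91: fwd; pos5(id33) recv 81: fwd; pos6(id70) recv 33: drop; pos0(id46) recv 70: fwd
Round 2: pos3(id91) recv 97: fwd; pos5(id33) recv 91: fwd; pos6(id70) recv 81: fwd; pos1(id97) recv 70: drop
Round 3: pos4(id81) recv 97: fwd; pos6(id70) recv 91: fwd; pos0(id46) recv 81: fwd
Round 4: pos5(id33) recv 97: fwd; pos0(id46) recv 91: fwd; pos1(id97) recv 81: drop
Round 5: pos6(id70) recv 97: fwd; pos1(id97) recv 91: drop
Round 6: pos0(id46) recv 97: fwd
Round 7: pos1(id97) recv 97: ELECTED
Message ID 70 originates at pos 6; dropped at pos 1 in round 2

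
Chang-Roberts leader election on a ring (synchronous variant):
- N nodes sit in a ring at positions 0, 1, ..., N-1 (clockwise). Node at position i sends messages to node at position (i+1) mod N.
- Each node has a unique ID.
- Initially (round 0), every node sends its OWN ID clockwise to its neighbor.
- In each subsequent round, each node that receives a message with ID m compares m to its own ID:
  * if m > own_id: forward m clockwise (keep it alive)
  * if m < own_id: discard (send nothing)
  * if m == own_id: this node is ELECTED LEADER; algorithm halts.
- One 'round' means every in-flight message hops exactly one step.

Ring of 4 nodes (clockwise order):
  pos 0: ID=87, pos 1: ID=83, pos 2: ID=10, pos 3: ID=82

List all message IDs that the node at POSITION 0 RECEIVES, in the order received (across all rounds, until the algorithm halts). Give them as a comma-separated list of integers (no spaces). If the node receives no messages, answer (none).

Answer: 82,83,87

Derivation:
Round 1: pos1(id83) recv 87: fwd; pos2(id10) recv 83: fwd; pos3(id82) recv 10: drop; pos0(id87) recv 82: drop
Round 2: pos2(id10) recv 87: fwd; pos3(id82) recv 83: fwd
Round 3: pos3(id82) recv 87: fwd; pos0(id87) recv 83: drop
Round 4: pos0(id87) recv 87: ELECTED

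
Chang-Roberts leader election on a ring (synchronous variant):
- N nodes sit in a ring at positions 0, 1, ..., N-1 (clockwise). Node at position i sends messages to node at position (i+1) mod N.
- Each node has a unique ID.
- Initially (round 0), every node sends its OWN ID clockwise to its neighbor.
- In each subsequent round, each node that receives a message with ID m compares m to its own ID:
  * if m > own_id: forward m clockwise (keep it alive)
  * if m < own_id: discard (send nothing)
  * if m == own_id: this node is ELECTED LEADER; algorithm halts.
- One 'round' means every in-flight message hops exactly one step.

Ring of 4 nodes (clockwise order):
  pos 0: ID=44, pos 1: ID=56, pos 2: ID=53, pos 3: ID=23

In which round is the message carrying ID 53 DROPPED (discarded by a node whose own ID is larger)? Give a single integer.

Round 1: pos1(id56) recv 44: drop; pos2(id53) recv 56: fwd; pos3(id23) recv 53: fwd; pos0(id44) recv 23: drop
Round 2: pos3(id23) recv 56: fwd; pos0(id44) recv 53: fwd
Round 3: pos0(id44) recv 56: fwd; pos1(id56) recv 53: drop
Round 4: pos1(id56) recv 56: ELECTED
Message ID 53 originates at pos 2; dropped at pos 1 in round 3

Answer: 3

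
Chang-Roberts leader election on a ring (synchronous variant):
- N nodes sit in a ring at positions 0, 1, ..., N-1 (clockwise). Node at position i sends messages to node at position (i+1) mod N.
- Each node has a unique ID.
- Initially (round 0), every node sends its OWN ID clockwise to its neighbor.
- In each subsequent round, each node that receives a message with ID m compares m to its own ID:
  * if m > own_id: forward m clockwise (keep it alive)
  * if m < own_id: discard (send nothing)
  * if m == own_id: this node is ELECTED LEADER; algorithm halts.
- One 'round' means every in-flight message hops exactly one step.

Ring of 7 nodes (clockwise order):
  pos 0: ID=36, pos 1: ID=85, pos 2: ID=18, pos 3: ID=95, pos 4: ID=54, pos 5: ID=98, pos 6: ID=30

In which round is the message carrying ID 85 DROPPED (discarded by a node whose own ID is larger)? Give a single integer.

Answer: 2

Derivation:
Round 1: pos1(id85) recv 36: drop; pos2(id18) recv 85: fwd; pos3(id95) recv 18: drop; pos4(id54) recv 95: fwd; pos5(id98) recv 54: drop; pos6(id30) recv 98: fwd; pos0(id36) recv 30: drop
Round 2: pos3(id95) recv 85: drop; pos5(id98) recv 95: drop; pos0(id36) recv 98: fwd
Round 3: pos1(id85) recv 98: fwd
Round 4: pos2(id18) recv 98: fwd
Round 5: pos3(id95) recv 98: fwd
Round 6: pos4(id54) recv 98: fwd
Round 7: pos5(id98) recv 98: ELECTED
Message ID 85 originates at pos 1; dropped at pos 3 in round 2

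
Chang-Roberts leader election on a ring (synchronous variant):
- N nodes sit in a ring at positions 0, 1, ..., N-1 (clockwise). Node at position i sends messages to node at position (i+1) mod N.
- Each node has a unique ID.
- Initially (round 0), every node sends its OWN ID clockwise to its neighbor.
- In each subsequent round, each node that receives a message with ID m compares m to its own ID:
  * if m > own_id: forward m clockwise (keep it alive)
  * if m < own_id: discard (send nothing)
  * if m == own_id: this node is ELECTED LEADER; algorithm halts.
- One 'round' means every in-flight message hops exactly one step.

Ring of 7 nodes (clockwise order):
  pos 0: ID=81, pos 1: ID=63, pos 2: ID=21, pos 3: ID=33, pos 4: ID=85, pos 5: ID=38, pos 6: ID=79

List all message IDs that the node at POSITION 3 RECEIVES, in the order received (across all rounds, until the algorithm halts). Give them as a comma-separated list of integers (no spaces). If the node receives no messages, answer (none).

Answer: 21,63,81,85

Derivation:
Round 1: pos1(id63) recv 81: fwd; pos2(id21) recv 63: fwd; pos3(id33) recv 21: drop; pos4(id85) recv 33: drop; pos5(id38) recv 85: fwd; pos6(id79) recv 38: drop; pos0(id81) recv 79: drop
Round 2: pos2(id21) recv 81: fwd; pos3(id33) recv 63: fwd; pos6(id79) recv 85: fwd
Round 3: pos3(id33) recv 81: fwd; pos4(id85) recv 63: drop; pos0(id81) recv 85: fwd
Round 4: pos4(id85) recv 81: drop; pos1(id63) recv 85: fwd
Round 5: pos2(id21) recv 85: fwd
Round 6: pos3(id33) recv 85: fwd
Round 7: pos4(id85) recv 85: ELECTED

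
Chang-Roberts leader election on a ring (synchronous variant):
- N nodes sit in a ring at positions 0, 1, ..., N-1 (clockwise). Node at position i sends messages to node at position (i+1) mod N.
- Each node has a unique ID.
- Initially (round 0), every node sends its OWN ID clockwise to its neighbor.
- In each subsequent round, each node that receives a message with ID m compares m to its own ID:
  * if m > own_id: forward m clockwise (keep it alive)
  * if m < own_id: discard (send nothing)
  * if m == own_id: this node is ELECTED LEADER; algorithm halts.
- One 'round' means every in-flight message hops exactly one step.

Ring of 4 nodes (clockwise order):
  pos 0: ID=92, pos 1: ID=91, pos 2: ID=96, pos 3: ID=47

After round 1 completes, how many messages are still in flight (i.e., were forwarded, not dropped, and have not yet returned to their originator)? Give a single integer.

Round 1: pos1(id91) recv 92: fwd; pos2(id96) recv 91: drop; pos3(id47) recv 96: fwd; pos0(id92) recv 47: drop
After round 1: 2 messages still in flight

Answer: 2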